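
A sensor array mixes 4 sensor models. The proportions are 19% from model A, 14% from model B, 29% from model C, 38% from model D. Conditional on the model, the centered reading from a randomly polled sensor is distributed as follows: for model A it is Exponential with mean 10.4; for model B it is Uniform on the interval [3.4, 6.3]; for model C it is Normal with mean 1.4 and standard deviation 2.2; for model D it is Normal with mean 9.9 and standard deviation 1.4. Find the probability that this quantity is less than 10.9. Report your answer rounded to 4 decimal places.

Conditional on each model, P(X < 10.9): A: 0.649389; B: 1; C: 0.999992; D: 0.762475.
By total probability, P(X < 10.9) = 0.19·0.649389 + 0.14·1 + 0.29·0.999992 + 0.38·0.762475 = 0.843122.

0.8431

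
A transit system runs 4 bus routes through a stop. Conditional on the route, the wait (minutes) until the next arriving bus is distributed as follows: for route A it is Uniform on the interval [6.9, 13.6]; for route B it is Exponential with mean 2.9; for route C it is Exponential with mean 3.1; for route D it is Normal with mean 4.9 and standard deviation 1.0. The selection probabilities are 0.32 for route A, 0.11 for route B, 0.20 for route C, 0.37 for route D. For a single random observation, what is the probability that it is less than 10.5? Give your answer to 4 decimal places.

0.8422

Conditional on each route, P(X < 10.5): A: 0.537313; B: 0.973236; C: 0.966193; D: 1.
By total probability, P(X < 10.5) = 0.32·0.537313 + 0.11·0.973236 + 0.2·0.966193 + 0.37·1 = 0.842235.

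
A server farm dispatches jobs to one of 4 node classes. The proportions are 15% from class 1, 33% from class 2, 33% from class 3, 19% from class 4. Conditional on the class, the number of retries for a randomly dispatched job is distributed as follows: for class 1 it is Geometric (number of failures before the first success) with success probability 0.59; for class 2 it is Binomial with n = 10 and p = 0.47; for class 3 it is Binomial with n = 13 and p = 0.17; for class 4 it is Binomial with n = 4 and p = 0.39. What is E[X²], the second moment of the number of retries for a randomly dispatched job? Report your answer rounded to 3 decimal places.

11.221

For each component E[X²] = Var + (mean)², giving 1: 1.66073; 2: 24.581; 3: 6.7184; 4: 3.3852.
Overall E[X²] = 0.15·1.66073 + 0.33·24.581 + 0.33·6.7184 + 0.19·3.3852 = 11.2211.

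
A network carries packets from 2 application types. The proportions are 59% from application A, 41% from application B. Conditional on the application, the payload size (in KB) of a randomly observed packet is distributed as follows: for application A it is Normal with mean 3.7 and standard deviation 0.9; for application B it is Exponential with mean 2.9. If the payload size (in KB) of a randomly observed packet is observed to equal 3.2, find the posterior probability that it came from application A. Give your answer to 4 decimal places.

0.8270

Likelihoods f(3.2 | ·): A: 0.37988; B: 0.114388.
Posterior ∝ prior × likelihood. Numerator for A: 0.59·0.37988 = 0.224129.
Normalizing constant: 0.59·0.37988 + 0.41·0.114388 = 0.271028.
P(A | observation) = 0.224129 / 0.271028 = 0.826959.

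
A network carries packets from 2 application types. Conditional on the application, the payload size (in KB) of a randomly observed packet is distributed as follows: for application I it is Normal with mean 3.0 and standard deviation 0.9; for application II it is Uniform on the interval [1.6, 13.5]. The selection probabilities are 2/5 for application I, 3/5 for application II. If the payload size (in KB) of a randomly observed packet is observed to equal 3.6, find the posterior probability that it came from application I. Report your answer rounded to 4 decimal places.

Likelihoods f(3.6 | ·): I: 0.354942; II: 0.0840336.
Posterior ∝ prior × likelihood. Numerator for I: 0.4·0.354942 = 0.141977.
Normalizing constant: 0.4·0.354942 + 0.6·0.0840336 = 0.192397.
P(I | observation) = 0.141977 / 0.192397 = 0.737937.

0.7379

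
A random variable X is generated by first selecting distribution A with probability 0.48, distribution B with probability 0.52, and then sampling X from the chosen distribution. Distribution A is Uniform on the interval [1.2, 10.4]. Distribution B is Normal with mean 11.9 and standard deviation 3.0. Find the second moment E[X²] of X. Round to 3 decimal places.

97.850

For each component E[X²] = Var + (mean)², giving A: 40.6933; B: 150.61.
Overall E[X²] = 0.48·40.6933 + 0.52·150.61 = 97.85.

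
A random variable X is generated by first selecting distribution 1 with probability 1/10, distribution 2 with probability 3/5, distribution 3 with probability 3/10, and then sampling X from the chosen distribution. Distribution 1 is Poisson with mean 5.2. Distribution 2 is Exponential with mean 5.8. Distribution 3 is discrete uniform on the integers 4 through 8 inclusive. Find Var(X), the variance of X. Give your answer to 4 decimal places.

Per component, 1: μ=5.2, E[X²]=32.24; 2: μ=5.8, E[X²]=67.28; 3: μ=6, E[X²]=38.
E[X] = 0.1·5.2 + 0.6·5.8 + 0.3·6 = 5.8.
E[X²] = 0.1·32.24 + 0.6·67.28 + 0.3·38 = 54.992.
Var(X) = E[X²] − (E[X])² = 54.992 − 33.64 = 21.352.

21.3520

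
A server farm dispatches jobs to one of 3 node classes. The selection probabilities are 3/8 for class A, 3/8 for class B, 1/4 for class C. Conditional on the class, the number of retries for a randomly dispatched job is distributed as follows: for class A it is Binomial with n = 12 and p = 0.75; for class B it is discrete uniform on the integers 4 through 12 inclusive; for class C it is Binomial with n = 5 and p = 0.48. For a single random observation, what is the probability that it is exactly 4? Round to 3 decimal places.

0.077

Conditional on each class, P(X = 4): A: 0.00238985; B: 0.111111; C: 0.138019.
By total probability, P(X = 4) = 0.375·0.00238985 + 0.375·0.111111 + 0.25·0.138019 = 0.0770676.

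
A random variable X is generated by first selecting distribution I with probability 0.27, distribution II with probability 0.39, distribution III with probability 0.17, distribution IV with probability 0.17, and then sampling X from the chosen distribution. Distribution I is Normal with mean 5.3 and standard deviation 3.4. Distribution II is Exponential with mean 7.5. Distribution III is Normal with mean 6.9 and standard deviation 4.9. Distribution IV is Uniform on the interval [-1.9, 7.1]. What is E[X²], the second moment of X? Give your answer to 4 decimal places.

For each component E[X²] = Var + (mean)², giving I: 39.65; II: 112.5; III: 71.62; IV: 13.51.
Overall E[X²] = 0.27·39.65 + 0.39·112.5 + 0.17·71.62 + 0.17·13.51 = 69.0526.

69.0526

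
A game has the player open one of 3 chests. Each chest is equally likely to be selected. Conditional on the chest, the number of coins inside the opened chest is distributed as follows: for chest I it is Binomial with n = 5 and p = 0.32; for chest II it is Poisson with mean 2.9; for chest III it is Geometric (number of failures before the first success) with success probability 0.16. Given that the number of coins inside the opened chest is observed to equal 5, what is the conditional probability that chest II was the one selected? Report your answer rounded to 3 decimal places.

Likelihoods P(X=5 | ·): I: 0.00335544; II: 0.0940491; III: 0.0669139.
Posterior ∝ prior × likelihood. Numerator for II: 0.333333·0.0940491 = 0.0313497.
Normalizing constant: 0.333333·0.00335544 + 0.333333·0.0940491 + 0.333333·0.0669139 = 0.0547728.
P(II | observation) = 0.0313497 / 0.0547728 = 0.572359.

0.572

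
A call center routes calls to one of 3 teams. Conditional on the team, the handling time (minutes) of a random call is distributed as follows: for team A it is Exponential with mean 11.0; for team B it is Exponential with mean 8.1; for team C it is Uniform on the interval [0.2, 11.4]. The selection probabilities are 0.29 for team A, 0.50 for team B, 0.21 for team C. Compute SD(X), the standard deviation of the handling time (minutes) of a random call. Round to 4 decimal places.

Per component, A: μ=11, E[X²]=242; B: μ=8.1, E[X²]=131.22; C: μ=5.8, E[X²]=44.0933.
E[X] = 0.29·11 + 0.5·8.1 + 0.21·5.8 = 8.458.
E[X²] = 0.29·242 + 0.5·131.22 + 0.21·44.0933 = 145.05.
Var(X) = E[X²] − (E[X])² = 145.05 − 71.5378 = 73.5118.
SD(X) = √73.5118 = 8.5739.

8.5739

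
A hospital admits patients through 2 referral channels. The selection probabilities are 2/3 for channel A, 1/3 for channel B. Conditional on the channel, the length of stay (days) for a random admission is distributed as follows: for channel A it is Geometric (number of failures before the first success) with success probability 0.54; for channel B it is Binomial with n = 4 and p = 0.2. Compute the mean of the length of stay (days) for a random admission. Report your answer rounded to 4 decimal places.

Component means — A: 0.851852; B: 0.8.
E[X] = 0.666667·0.851852 + 0.333333·0.8 = 0.834568.

0.8346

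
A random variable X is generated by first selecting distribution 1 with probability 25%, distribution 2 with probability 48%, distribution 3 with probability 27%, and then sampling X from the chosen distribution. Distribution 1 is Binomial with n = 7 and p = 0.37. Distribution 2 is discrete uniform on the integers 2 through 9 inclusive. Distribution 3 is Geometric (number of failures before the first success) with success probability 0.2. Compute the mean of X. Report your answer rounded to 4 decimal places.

Component means — 1: 2.59; 2: 5.5; 3: 4.
E[X] = 0.25·2.59 + 0.48·5.5 + 0.27·4 = 4.3675.

4.3675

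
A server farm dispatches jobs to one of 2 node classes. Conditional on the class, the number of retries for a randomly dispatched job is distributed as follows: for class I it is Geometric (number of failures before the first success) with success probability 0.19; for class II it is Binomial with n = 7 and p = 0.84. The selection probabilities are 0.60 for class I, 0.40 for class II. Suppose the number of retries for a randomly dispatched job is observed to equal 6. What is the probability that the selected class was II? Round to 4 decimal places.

Likelihoods P(X=6 | ·): I: 0.0536616; II: 0.393454.
Posterior ∝ prior × likelihood. Numerator for II: 0.4·0.393454 = 0.157382.
Normalizing constant: 0.6·0.0536616 + 0.4·0.393454 = 0.189578.
P(II | observation) = 0.157382 / 0.189578 = 0.830166.

0.8302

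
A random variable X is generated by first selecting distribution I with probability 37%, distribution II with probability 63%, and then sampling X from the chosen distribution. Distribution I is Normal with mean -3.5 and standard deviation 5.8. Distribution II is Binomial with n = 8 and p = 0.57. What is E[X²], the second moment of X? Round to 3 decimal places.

31.315

For each component E[X²] = Var + (mean)², giving I: 45.89; II: 22.7544.
Overall E[X²] = 0.37·45.89 + 0.63·22.7544 = 31.3146.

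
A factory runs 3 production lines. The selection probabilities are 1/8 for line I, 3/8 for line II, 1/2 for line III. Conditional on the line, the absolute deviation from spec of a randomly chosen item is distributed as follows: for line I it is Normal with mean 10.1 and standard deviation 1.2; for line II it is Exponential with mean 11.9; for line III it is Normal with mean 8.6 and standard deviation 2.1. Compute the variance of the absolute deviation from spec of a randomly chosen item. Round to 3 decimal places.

57.823

Per component, I: μ=10.1, E[X²]=103.45; II: μ=11.9, E[X²]=283.22; III: μ=8.6, E[X²]=78.37.
E[X] = 0.125·10.1 + 0.375·11.9 + 0.5·8.6 = 10.025.
E[X²] = 0.125·103.45 + 0.375·283.22 + 0.5·78.37 = 158.324.
Var(X) = E[X²] − (E[X])² = 158.324 − 100.501 = 57.8231.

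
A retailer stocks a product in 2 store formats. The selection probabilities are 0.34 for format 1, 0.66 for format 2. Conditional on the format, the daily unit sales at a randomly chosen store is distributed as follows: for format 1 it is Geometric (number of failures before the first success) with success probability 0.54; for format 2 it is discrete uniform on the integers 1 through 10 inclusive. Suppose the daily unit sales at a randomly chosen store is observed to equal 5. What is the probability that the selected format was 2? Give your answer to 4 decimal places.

Likelihoods P(X=5 | ·): 1: 0.011122; 2: 0.1.
Posterior ∝ prior × likelihood. Numerator for 2: 0.66·0.1 = 0.066.
Normalizing constant: 0.34·0.011122 + 0.66·0.1 = 0.0697815.
P(2 | observation) = 0.066 / 0.0697815 = 0.94581.

0.9458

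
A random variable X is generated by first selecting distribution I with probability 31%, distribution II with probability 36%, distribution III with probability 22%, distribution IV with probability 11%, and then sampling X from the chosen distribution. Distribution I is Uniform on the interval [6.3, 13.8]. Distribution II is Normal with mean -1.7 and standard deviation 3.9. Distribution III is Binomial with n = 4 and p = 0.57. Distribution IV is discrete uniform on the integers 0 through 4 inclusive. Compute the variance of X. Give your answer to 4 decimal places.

Per component, I: μ=10.05, E[X²]=105.69; II: μ=-1.7, E[X²]=18.1; III: μ=2.28, E[X²]=6.1788; IV: μ=2, E[X²]=6.
E[X] = 0.31·10.05 + 0.36·-1.7 + 0.22·2.28 + 0.11·2 = 3.2251.
E[X²] = 0.31·105.69 + 0.36·18.1 + 0.22·6.1788 + 0.11·6 = 41.2992.
Var(X) = E[X²] − (E[X])² = 41.2992 − 10.4013 = 30.898.

30.8980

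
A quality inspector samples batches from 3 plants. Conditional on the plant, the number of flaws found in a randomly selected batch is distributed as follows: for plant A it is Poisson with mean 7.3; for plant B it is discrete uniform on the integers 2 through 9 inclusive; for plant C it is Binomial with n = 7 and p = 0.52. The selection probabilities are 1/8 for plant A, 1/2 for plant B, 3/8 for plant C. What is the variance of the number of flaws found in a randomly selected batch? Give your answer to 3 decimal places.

Per component, A: μ=7.3, E[X²]=60.59; B: μ=5.5, E[X²]=35.5; C: μ=3.64, E[X²]=14.9968.
E[X] = 0.125·7.3 + 0.5·5.5 + 0.375·3.64 = 5.0275.
E[X²] = 0.125·60.59 + 0.5·35.5 + 0.375·14.9968 = 30.9475.
Var(X) = E[X²] − (E[X])² = 30.9475 − 25.2758 = 5.67179.

5.672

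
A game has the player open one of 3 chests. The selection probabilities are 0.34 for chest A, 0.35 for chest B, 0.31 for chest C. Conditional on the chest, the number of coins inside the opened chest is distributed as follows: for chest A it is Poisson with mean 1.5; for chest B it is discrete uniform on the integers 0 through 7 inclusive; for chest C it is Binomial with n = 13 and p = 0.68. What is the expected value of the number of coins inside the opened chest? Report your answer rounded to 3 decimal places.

4.475

Component means — A: 1.5; B: 3.5; C: 8.84.
E[X] = 0.34·1.5 + 0.35·3.5 + 0.31·8.84 = 4.4754.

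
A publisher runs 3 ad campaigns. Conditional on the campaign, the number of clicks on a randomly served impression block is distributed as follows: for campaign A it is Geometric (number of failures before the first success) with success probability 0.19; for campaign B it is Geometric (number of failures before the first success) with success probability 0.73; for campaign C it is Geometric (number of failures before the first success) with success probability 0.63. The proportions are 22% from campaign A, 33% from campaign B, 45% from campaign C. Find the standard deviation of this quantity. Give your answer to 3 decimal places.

Per component, A: μ=4.26316, E[X²]=40.6122; B: μ=0.369863, E[X²]=0.64346; C: μ=0.587302, E[X²]=1.27715.
E[X] = 0.22·4.26316 + 0.33·0.369863 + 0.45·0.587302 = 1.32424.
E[X²] = 0.22·40.6122 + 0.33·0.64346 + 0.45·1.27715 = 9.72174.
Var(X) = E[X²] − (E[X])² = 9.72174 − 1.7536 = 7.96814.
SD(X) = √7.96814 = 2.82279.

2.823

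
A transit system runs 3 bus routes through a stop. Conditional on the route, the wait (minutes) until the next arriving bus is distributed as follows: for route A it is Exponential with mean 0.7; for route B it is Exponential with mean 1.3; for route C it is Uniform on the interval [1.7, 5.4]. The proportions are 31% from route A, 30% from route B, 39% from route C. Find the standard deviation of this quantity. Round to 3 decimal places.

1.647

Per component, A: μ=0.7, E[X²]=0.98; B: μ=1.3, E[X²]=3.38; C: μ=3.55, E[X²]=13.7433.
E[X] = 0.31·0.7 + 0.3·1.3 + 0.39·3.55 = 1.9915.
E[X²] = 0.31·0.98 + 0.3·3.38 + 0.39·13.7433 = 6.6777.
Var(X) = E[X²] − (E[X])² = 6.6777 − 3.96607 = 2.71163.
SD(X) = √2.71163 = 1.6467.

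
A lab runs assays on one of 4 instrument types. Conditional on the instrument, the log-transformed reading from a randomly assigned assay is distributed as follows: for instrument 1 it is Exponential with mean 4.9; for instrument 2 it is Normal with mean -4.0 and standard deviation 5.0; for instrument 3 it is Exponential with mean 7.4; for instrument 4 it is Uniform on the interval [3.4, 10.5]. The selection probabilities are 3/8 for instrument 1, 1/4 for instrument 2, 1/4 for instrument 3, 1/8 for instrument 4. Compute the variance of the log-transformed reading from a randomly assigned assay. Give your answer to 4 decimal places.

49.5535

Per component, 1: μ=4.9, E[X²]=48.02; 2: μ=-4, E[X²]=41; 3: μ=7.4, E[X²]=109.52; 4: μ=6.95, E[X²]=52.5033.
E[X] = 0.375·4.9 + 0.25·-4 + 0.25·7.4 + 0.125·6.95 = 3.55625.
E[X²] = 0.375·48.02 + 0.25·41 + 0.25·109.52 + 0.125·52.5033 = 62.2004.
Var(X) = E[X²] − (E[X])² = 62.2004 − 12.6469 = 49.5535.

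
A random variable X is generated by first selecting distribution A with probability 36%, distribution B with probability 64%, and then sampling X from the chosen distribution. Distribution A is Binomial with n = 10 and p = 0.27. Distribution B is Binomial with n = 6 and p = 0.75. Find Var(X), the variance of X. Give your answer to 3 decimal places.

2.176

Per component, A: μ=2.7, E[X²]=9.261; B: μ=4.5, E[X²]=21.375.
E[X] = 0.36·2.7 + 0.64·4.5 = 3.852.
E[X²] = 0.36·9.261 + 0.64·21.375 = 17.014.
Var(X) = E[X²] − (E[X])² = 17.014 − 14.8379 = 2.17606.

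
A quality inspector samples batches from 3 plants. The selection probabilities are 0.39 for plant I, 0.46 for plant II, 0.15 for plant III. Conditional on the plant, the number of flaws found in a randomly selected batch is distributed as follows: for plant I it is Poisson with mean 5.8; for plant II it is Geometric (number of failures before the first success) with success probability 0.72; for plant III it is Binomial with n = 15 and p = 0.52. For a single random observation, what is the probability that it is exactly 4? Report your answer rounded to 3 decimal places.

0.062

Conditional on each plant, P(X = 4): I: 0.142755; II: 0.00442552; III: 0.0311028.
By total probability, P(X = 4) = 0.39·0.142755 + 0.46·0.00442552 + 0.15·0.0311028 = 0.0623758.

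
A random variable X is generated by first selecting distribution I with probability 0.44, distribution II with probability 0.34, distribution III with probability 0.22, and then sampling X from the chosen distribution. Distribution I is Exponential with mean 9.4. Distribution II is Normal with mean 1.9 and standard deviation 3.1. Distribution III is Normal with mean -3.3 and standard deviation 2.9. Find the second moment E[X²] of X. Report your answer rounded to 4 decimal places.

For each component E[X²] = Var + (mean)², giving I: 176.72; II: 13.22; III: 19.3.
Overall E[X²] = 0.44·176.72 + 0.34·13.22 + 0.22·19.3 = 86.4976.

86.4976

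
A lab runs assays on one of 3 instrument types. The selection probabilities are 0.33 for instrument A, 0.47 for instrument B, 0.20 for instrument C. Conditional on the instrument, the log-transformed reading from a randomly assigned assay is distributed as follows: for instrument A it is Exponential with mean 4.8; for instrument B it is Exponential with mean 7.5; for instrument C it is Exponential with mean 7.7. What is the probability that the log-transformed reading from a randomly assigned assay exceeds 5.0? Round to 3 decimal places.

0.462

Conditional on each instrument, P(X > 5.0): A: 0.352866; B: 0.513417; C: 0.522385.
By total probability, P(X > 5.0) = 0.33·0.352866 + 0.47·0.513417 + 0.2·0.522385 = 0.462229.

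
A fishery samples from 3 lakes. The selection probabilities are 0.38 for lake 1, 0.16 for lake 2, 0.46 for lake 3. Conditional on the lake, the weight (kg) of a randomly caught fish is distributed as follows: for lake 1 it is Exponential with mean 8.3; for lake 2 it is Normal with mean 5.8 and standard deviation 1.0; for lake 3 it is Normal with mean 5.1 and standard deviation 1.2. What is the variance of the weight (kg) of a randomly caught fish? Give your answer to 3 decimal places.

Per component, 1: μ=8.3, E[X²]=137.78; 2: μ=5.8, E[X²]=34.64; 3: μ=5.1, E[X²]=27.45.
E[X] = 0.38·8.3 + 0.16·5.8 + 0.46·5.1 = 6.428.
E[X²] = 0.38·137.78 + 0.16·34.64 + 0.46·27.45 = 70.5258.
Var(X) = E[X²] − (E[X])² = 70.5258 − 41.3192 = 29.2066.

29.207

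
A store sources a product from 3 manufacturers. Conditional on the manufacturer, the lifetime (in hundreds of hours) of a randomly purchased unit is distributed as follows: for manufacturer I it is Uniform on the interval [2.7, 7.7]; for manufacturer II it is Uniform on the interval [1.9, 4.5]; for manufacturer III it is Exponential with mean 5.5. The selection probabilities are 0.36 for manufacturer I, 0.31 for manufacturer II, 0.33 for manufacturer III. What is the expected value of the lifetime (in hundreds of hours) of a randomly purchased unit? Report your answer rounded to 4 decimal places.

4.6790

Component means — I: 5.2; II: 3.2; III: 5.5.
E[X] = 0.36·5.2 + 0.31·3.2 + 0.33·5.5 = 4.679.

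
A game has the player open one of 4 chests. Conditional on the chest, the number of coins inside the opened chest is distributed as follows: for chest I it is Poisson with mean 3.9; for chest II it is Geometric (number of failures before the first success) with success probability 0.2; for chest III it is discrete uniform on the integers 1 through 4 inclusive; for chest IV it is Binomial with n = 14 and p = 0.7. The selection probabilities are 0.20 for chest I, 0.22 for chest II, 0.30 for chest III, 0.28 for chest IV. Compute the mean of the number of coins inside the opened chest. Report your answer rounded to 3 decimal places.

5.154

Component means — I: 3.9; II: 4; III: 2.5; IV: 9.8.
E[X] = 0.2·3.9 + 0.22·4 + 0.3·2.5 + 0.28·9.8 = 5.154.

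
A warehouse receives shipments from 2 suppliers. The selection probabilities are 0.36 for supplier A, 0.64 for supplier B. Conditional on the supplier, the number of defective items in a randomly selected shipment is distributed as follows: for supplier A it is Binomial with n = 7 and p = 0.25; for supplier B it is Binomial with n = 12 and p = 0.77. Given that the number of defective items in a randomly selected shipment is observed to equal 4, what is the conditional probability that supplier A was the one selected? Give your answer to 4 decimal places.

0.9597

Likelihoods P(X=4 | ·): A: 0.0576782; B: 0.00136267.
Posterior ∝ prior × likelihood. Numerator for A: 0.36·0.0576782 = 0.0207642.
Normalizing constant: 0.36·0.0576782 + 0.64·0.00136267 = 0.0216363.
P(A | observation) = 0.0207642 / 0.0216363 = 0.959692.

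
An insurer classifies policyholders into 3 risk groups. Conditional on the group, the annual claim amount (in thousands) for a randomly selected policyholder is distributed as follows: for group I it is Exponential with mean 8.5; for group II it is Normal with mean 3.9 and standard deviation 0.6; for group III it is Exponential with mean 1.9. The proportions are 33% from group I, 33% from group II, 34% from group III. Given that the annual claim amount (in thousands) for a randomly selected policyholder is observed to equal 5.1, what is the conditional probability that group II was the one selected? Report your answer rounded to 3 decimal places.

0.470

Likelihoods f(5.1 | ·): I: 0.0645661; II: 0.0899849; III: 0.0359342.
Posterior ∝ prior × likelihood. Numerator for II: 0.33·0.0899849 = 0.029695.
Normalizing constant: 0.33·0.0645661 + 0.33·0.0899849 + 0.34·0.0359342 = 0.0632195.
P(II | observation) = 0.029695 / 0.0632195 = 0.469713.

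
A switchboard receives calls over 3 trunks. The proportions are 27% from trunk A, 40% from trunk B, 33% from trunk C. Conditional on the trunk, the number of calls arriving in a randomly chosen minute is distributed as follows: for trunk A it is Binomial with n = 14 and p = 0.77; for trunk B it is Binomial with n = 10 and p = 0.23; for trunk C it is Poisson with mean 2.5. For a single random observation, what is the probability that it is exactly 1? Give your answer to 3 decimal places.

0.155

Conditional on each trunk, P(X = 1): A: 5.43351e-08; B: 0.218849; C: 0.205212.
By total probability, P(X = 1) = 0.27·5.43351e-08 + 0.4·0.218849 + 0.33·0.205212 = 0.15526.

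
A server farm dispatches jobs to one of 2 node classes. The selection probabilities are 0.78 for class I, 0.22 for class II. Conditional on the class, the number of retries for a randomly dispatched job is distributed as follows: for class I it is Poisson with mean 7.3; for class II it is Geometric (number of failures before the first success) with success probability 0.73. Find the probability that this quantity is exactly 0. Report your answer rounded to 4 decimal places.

Conditional on each class, P(X = 0): I: 0.000675539; II: 0.73.
By total probability, P(X = 0) = 0.78·0.000675539 + 0.22·0.73 = 0.161127.

0.1611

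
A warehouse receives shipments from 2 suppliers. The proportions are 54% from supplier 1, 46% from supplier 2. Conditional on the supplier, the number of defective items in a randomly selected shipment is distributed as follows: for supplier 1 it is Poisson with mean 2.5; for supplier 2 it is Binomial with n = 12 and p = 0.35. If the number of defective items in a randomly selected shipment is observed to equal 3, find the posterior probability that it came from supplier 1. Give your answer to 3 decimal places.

Likelihoods P(X=3 | ·): 1: 0.213763; 2: 0.195365.
Posterior ∝ prior × likelihood. Numerator for 1: 0.54·0.213763 = 0.115432.
Normalizing constant: 0.54·0.213763 + 0.46·0.195365 = 0.2053.
P(1 | observation) = 0.115432 / 0.2053 = 0.56226.

0.562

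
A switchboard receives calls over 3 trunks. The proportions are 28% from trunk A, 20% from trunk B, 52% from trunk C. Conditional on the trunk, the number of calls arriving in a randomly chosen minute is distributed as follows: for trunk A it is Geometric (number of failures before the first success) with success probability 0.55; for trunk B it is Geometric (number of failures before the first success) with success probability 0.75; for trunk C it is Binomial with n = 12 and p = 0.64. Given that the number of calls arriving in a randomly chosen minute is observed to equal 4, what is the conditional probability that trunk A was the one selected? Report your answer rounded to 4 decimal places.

Likelihoods P(X=4 | ·): A: 0.0225534; B: 0.00292969; C: 0.0234285.
Posterior ∝ prior × likelihood. Numerator for A: 0.28·0.0225534 = 0.00631496.
Normalizing constant: 0.28·0.0225534 + 0.2·0.00292969 + 0.52·0.0234285 = 0.0190837.
P(A | observation) = 0.00631496 / 0.0190837 = 0.330908.

0.3309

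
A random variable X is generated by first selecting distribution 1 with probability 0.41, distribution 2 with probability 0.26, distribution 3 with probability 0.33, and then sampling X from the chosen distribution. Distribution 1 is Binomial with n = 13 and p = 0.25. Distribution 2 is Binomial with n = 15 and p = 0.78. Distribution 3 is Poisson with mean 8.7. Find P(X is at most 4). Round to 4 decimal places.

0.3473

Conditional on each component, P(X ≤ 4): 1: 0.793962; 2: 3.24868e-05; 3: 0.0659685.
By total probability, P(X ≤ 4) = 0.41·0.793962 + 0.26·3.24868e-05 + 0.33·0.0659685 = 0.347302.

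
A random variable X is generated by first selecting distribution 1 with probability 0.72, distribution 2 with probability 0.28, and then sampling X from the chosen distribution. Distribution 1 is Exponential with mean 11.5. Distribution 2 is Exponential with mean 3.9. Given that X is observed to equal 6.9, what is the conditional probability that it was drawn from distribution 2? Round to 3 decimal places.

Likelihoods f(6.9 | ·): 1: 0.0477228; 2: 0.0437087.
Posterior ∝ prior × likelihood. Numerator for 2: 0.28·0.0437087 = 0.0122384.
Normalizing constant: 0.72·0.0477228 + 0.28·0.0437087 = 0.0465988.
P(2 | observation) = 0.0122384 / 0.0465988 = 0.262634.

0.263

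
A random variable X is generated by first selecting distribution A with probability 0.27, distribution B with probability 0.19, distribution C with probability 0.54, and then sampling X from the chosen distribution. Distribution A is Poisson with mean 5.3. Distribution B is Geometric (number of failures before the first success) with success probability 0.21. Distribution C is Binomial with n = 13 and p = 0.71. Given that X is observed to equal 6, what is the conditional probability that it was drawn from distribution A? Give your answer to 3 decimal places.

Likelihoods P(X=6 | ·): A: 0.15366; B: 0.0510484; C: 0.0379187.
Posterior ∝ prior × likelihood. Numerator for A: 0.27·0.15366 = 0.0414883.
Normalizing constant: 0.27·0.15366 + 0.19·0.0510484 + 0.54·0.0379187 = 0.0716636.
P(A | observation) = 0.0414883 / 0.0716636 = 0.578931.

0.579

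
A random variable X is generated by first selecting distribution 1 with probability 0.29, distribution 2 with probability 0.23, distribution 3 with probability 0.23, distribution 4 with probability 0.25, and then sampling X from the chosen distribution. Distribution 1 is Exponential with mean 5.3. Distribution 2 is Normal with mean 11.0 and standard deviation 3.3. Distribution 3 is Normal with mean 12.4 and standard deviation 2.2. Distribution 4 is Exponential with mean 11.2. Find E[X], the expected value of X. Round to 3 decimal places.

9.719

Component means — 1: 5.3; 2: 11; 3: 12.4; 4: 11.2.
E[X] = 0.29·5.3 + 0.23·11 + 0.23·12.4 + 0.25·11.2 = 9.719.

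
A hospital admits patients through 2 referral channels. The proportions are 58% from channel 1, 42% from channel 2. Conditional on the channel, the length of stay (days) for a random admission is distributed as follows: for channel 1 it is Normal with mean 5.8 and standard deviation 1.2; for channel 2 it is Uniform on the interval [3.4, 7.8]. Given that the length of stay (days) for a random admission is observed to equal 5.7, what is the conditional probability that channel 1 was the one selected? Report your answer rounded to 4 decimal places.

Likelihoods f(5.7 | ·): 1: 0.3313; 2: 0.227273.
Posterior ∝ prior × likelihood. Numerator for 1: 0.58·0.3313 = 0.192154.
Normalizing constant: 0.58·0.3313 + 0.42·0.227273 = 0.287608.
P(1 | observation) = 0.192154 / 0.287608 = 0.668109.

0.6681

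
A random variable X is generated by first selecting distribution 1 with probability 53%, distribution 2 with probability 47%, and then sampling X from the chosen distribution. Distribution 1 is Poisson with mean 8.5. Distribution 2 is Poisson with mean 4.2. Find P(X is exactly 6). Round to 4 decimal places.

Conditional on each component, P(X = 6): 1: 0.106581; 2: 0.114321.
By total probability, P(X = 6) = 0.53·0.106581 + 0.47·0.114321 = 0.110219.

0.1102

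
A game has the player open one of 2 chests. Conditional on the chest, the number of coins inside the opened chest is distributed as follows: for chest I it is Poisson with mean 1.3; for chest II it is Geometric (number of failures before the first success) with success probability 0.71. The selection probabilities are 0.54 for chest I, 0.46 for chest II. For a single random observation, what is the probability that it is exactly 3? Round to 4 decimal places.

Conditional on each chest, P(X = 3): I: 0.0997921; II: 0.0173162.
By total probability, P(X = 3) = 0.54·0.0997921 + 0.46·0.0173162 = 0.0618532.

0.0619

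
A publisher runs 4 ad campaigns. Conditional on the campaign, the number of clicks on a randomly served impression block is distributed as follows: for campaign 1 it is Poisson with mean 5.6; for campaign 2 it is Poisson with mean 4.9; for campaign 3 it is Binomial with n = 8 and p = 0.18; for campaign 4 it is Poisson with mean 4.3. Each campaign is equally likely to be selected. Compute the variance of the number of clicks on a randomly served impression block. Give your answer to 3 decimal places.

6.495

Per component, 1: μ=5.6, E[X²]=36.96; 2: μ=4.9, E[X²]=28.91; 3: μ=1.44, E[X²]=3.2544; 4: μ=4.3, E[X²]=22.79.
E[X] = 0.25·5.6 + 0.25·4.9 + 0.25·1.44 + 0.25·4.3 = 4.06.
E[X²] = 0.25·36.96 + 0.25·28.91 + 0.25·3.2544 + 0.25·22.79 = 22.9786.
Var(X) = E[X²] − (E[X])² = 22.9786 − 16.4836 = 6.495.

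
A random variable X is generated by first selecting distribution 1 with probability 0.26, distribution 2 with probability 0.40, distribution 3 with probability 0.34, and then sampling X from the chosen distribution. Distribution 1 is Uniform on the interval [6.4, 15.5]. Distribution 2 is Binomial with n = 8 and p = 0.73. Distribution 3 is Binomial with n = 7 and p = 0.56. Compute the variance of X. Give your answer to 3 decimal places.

10.597

Per component, 1: μ=10.95, E[X²]=126.803; 2: μ=5.84, E[X²]=35.6824; 3: μ=3.92, E[X²]=17.0912.
E[X] = 0.26·10.95 + 0.4·5.84 + 0.34·3.92 = 6.5158.
E[X²] = 0.26·126.803 + 0.4·35.6824 + 0.34·17.0912 = 53.0528.
Var(X) = E[X²] − (E[X])² = 53.0528 − 42.4556 = 10.5972.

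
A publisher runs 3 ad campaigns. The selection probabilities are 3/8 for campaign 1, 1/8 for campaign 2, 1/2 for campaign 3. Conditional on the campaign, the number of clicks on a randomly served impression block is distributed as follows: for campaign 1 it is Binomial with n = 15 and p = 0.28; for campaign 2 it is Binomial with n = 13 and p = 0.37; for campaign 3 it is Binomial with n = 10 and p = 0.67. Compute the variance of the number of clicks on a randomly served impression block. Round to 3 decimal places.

Per component, 1: μ=4.2, E[X²]=20.664; 2: μ=4.81, E[X²]=26.1664; 3: μ=6.7, E[X²]=47.101.
E[X] = 0.375·4.2 + 0.125·4.81 + 0.5·6.7 = 5.52625.
E[X²] = 0.375·20.664 + 0.125·26.1664 + 0.5·47.101 = 34.5703.
Var(X) = E[X²] − (E[X])² = 34.5703 − 30.5394 = 4.03086.

4.031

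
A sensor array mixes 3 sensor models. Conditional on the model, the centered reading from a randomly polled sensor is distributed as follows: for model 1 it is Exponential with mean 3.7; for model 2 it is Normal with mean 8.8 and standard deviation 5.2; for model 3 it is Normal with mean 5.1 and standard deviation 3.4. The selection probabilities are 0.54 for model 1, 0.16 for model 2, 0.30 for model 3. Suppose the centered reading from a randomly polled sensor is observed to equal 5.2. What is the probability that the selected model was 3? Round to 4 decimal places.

0.4363

Likelihoods f(5.2 | ·): 1: 0.0662885; 2: 0.0603713; 3: 0.117285.
Posterior ∝ prior × likelihood. Numerator for 3: 0.3·0.117285 = 0.0351856.
Normalizing constant: 0.54·0.0662885 + 0.16·0.0603713 + 0.3·0.117285 = 0.0806408.
P(3 | observation) = 0.0351856 / 0.0806408 = 0.436325.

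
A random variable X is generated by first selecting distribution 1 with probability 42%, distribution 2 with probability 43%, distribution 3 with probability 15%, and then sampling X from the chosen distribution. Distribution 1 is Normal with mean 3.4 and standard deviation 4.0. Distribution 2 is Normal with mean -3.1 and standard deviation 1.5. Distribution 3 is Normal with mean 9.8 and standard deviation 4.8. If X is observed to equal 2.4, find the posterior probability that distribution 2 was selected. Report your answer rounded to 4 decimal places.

Likelihoods f(2.4 | ·): 1: 0.096667; 2: 0.00032018; 3: 0.025326.
Posterior ∝ prior × likelihood. Numerator for 2: 0.43·0.00032018 = 0.000137678.
Normalizing constant: 0.42·0.096667 + 0.43·0.00032018 + 0.15·0.025326 = 0.0445367.
P(2 | observation) = 0.000137678 / 0.0445367 = 0.00309133.

0.0031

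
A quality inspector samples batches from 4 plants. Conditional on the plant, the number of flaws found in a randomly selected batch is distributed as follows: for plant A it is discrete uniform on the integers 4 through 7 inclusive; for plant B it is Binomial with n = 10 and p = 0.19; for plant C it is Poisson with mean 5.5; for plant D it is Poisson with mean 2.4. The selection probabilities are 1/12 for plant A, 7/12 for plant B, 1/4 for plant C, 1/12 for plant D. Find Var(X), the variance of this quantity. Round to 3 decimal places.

Per component, A: μ=5.5, E[X²]=31.5; B: μ=1.9, E[X²]=5.149; C: μ=5.5, E[X²]=35.75; D: μ=2.4, E[X²]=8.16.
E[X] = 0.0833333·5.5 + 0.583333·1.9 + 0.25·5.5 + 0.0833333·2.4 = 3.14167.
E[X²] = 0.0833333·31.5 + 0.583333·5.149 + 0.25·35.75 + 0.0833333·8.16 = 15.2461.
Var(X) = E[X²] − (E[X])² = 15.2461 − 9.87007 = 5.37601.

5.376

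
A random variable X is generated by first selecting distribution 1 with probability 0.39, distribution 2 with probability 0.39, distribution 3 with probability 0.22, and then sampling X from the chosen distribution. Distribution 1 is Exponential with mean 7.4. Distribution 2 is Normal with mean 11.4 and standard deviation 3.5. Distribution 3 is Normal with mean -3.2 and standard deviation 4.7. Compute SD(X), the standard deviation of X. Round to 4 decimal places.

Per component, 1: μ=7.4, E[X²]=109.52; 2: μ=11.4, E[X²]=142.21; 3: μ=-3.2, E[X²]=32.33.
E[X] = 0.39·7.4 + 0.39·11.4 + 0.22·-3.2 = 6.628.
E[X²] = 0.39·109.52 + 0.39·142.21 + 0.22·32.33 = 105.287.
Var(X) = E[X²] − (E[X])² = 105.287 − 43.9304 = 61.3569.
SD(X) = √61.3569 = 7.83307.

7.8331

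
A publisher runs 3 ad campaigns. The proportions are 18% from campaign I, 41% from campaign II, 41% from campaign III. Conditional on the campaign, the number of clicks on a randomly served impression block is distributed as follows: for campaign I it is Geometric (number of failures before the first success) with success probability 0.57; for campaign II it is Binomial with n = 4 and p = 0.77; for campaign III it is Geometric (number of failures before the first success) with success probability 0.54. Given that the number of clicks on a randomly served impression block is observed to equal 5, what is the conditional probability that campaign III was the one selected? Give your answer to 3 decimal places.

Likelihoods P(X=5 | ·): I: 0.00837948; II: 0; III: 0.011122.
Posterior ∝ prior × likelihood. Numerator for III: 0.41·0.011122 = 0.00456002.
Normalizing constant: 0.18·0.00837948 + 0.41·0 + 0.41·0.011122 = 0.00606833.
P(III | observation) = 0.00456002 / 0.00606833 = 0.751446.

0.751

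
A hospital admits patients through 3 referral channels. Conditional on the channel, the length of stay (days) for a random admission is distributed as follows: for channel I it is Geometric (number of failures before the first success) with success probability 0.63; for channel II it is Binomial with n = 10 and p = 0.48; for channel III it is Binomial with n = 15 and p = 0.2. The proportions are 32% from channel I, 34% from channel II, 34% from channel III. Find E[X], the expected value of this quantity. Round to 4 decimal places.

Component means — I: 0.587302; II: 4.8; III: 3.
E[X] = 0.32·0.587302 + 0.34·4.8 + 0.34·3 = 2.83994.

2.8399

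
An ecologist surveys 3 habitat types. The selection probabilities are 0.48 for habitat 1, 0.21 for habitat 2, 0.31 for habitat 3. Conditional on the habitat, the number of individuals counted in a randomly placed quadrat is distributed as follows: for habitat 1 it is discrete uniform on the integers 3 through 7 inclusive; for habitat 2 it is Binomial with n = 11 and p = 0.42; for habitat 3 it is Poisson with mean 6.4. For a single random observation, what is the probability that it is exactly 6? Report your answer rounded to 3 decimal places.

Conditional on each habitat, P(X = 6): 1: 0.2; 2: 0.166448; 3: 0.158585.
By total probability, P(X = 6) = 0.48·0.2 + 0.21·0.166448 + 0.31·0.158585 = 0.180115.

0.180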